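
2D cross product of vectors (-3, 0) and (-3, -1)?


u x v = u_x*v_y - u_y*v_x = (-3)*(-1) - 0*(-3)
= 3 - 0 = 3

3


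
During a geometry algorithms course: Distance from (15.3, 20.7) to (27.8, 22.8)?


dx=12.5, dy=2.1
d^2 = 12.5^2 + 2.1^2 = 160.66
d = sqrt(160.66) = 12.6752

12.6752


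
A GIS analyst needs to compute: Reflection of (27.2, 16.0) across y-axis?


Reflection over y-axis: (x,y) -> (-x,y)
(27.2, 16) -> (-27.2, 16)

(-27.2, 16)


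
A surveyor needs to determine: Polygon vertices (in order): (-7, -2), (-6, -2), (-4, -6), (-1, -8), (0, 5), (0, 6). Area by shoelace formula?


Shoelace sum: ((-7)*(-2) - (-6)*(-2)) + ((-6)*(-6) - (-4)*(-2)) + ((-4)*(-8) - (-1)*(-6)) + ((-1)*5 - 0*(-8)) + (0*6 - 0*5) + (0*(-2) - (-7)*6)
= 93
Area = |93|/2 = 46.5

46.5


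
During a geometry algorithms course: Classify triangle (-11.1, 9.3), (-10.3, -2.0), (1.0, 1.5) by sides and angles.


Side lengths squared: AB^2=128.33, BC^2=139.94, CA^2=207.25
Sorted: [128.33, 139.94, 207.25]
By sides: Scalene, By angles: Acute

Scalene, Acute


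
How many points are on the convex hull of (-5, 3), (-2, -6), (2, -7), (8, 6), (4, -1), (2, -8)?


Convex hull vertices (CCW): (-5, 3), (-2, -6), (2, -8), (8, 6)
Count = 4

4


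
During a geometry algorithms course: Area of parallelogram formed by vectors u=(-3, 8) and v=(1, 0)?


|u x v| = |(-3)*0 - 8*1|
= |0 - 8| = 8

8


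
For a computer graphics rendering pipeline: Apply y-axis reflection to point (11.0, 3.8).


Reflection over y-axis: (x,y) -> (-x,y)
(11, 3.8) -> (-11, 3.8)

(-11, 3.8)


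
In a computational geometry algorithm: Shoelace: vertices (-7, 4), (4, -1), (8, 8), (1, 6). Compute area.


Shoelace sum: ((-7)*(-1) - 4*4) + (4*8 - 8*(-1)) + (8*6 - 1*8) + (1*4 - (-7)*6)
= 117
Area = |117|/2 = 58.5

58.5


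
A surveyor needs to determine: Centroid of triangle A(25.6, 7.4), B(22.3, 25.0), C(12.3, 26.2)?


Centroid = ((x_A+x_B+x_C)/3, (y_A+y_B+y_C)/3)
= ((25.6+22.3+12.3)/3, (7.4+25+26.2)/3)
= (20.0667, 19.5333)

(20.0667, 19.5333)


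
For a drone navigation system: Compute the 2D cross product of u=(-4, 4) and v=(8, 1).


u x v = u_x*v_y - u_y*v_x = (-4)*1 - 4*8
= (-4) - 32 = -36

-36


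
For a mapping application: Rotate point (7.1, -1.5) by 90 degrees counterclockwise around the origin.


90° CCW: (x,y) -> (-y, x)
(7.1,-1.5) -> (1.5, 7.1)

(1.5, 7.1)


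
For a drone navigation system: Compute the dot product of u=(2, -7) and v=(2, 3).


u . v = u_x*v_x + u_y*v_y = 2*2 + (-7)*3
= 4 + (-21) = -17

-17


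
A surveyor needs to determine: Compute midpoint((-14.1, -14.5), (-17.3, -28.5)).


M = (((-14.1)+(-17.3))/2, ((-14.5)+(-28.5))/2)
= (-15.7, -21.5)

(-15.7, -21.5)


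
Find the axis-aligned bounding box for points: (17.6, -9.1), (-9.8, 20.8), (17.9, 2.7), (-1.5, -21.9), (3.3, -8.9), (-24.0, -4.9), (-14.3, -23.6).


x range: [-24, 17.9]
y range: [-23.6, 20.8]
Bounding box: (-24,-23.6) to (17.9,20.8)

(-24,-23.6) to (17.9,20.8)


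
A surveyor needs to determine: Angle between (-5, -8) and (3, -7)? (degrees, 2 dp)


u.v = 41, |u| = sqrt(89) = 9.434, |v| = sqrt(58) = 7.6158
cos(theta) = u.v/(|u||v|) = 41/sqrt(5162) = 0.570657
theta = acos(0.570657) = 55.2 degrees

55.2 degrees


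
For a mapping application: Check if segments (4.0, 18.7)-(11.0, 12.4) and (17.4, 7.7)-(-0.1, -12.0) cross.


Cross products: d1=-456.48, d2=-208.33, d3=7.42, d4=-240.73
d1*d2 < 0 and d3*d4 < 0? no

No, they don't intersect


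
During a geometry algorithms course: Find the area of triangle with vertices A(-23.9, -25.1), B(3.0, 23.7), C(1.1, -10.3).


Area = |x_A(y_B-y_C) + x_B(y_C-y_A) + x_C(y_A-y_B)|/2
= |(-812.6) + 44.4 + (-53.68)|/2
= 821.88/2 = 410.94

410.94


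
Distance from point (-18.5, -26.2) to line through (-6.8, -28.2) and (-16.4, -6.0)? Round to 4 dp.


|cross product| = 240.54
|line direction| = sqrt(585) = 24.1868
Distance = 240.54/sqrt(585) = 9.9451

9.9451


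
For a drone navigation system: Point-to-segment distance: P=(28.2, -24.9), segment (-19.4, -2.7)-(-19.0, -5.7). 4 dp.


Project P onto AB: t = 1 (clamped to [0,1])
Closest point on segment: (-19, -5.7)
Distance: 50.9557

50.9557


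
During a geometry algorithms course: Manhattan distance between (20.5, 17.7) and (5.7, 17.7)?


|20.5-5.7| + |17.7-17.7| = 14.8 + 0 = 14.8

14.8


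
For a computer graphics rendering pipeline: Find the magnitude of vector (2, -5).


|u| = sqrt(2^2 + (-5)^2) = sqrt(29) = 5.3852

5.3852


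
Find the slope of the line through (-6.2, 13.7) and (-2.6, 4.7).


slope = (y2-y1)/(x2-x1) = (4.7-13.7)/((-2.6)-(-6.2)) = (-9)/3.6 = -2.5

-2.5


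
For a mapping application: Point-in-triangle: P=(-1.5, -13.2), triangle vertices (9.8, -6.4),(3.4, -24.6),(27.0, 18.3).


Cross products: AB x AP = -162.14, BC x BP = 479.25, CA x CP = -162.15
All same sign? no

No, outside


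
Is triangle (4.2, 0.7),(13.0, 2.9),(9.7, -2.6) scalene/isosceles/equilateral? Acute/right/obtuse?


Side lengths squared: AB^2=82.28, BC^2=41.14, CA^2=41.14
Sorted: [41.14, 41.14, 82.28]
By sides: Isosceles, By angles: Right

Isosceles, Right


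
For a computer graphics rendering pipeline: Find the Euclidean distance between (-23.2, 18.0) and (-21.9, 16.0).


dx=1.3, dy=-2
d^2 = 1.3^2 + (-2)^2 = 5.69
d = sqrt(5.69) = 2.3854

2.3854


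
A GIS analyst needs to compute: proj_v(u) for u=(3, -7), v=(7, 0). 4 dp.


u.v = 21, |v| = sqrt(49) = 7
Scalar projection = u.v / |v| = 21 / sqrt(49) = 3

3


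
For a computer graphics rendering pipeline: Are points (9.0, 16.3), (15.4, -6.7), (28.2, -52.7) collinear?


Cross product: (15.4-9)*((-52.7)-16.3) - ((-6.7)-16.3)*(28.2-9)
= 0

Yes, collinear


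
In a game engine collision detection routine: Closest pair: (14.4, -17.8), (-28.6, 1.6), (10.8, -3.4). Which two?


d(P0,P1) = 47.1737, d(P0,P2) = 14.8432, d(P1,P2) = 39.716
Closest: P0 and P2

Closest pair: (14.4, -17.8) and (10.8, -3.4), distance = 14.8432


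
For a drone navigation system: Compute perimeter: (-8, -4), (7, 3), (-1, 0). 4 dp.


Sides: (-8, -4)->(7, 3): sqrt(274) = 16.552945, (7, 3)->(-1, 0): sqrt(73) = 8.544004, (-1, 0)->(-8, -4): sqrt(65) = 8.062258
Sum = 33.159207
Perimeter = 33.1592

33.1592


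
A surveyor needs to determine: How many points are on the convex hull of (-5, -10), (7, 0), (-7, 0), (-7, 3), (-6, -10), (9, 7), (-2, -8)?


Convex hull vertices (CCW): (-7, 0), (-6, -10), (-5, -10), (-2, -8), (7, 0), (9, 7), (-7, 3)
Count = 7

7


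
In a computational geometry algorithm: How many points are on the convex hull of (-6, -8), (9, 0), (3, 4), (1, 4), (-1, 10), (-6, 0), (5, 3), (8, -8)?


Convex hull vertices (CCW): (-6, -8), (8, -8), (9, 0), (-1, 10), (-6, 0)
Count = 5

5


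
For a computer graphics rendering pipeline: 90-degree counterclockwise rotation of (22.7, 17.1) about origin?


90° CCW: (x,y) -> (-y, x)
(22.7,17.1) -> (-17.1, 22.7)

(-17.1, 22.7)


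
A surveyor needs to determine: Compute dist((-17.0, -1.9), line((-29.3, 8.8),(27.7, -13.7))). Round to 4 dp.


|cross product| = 333.15
|line direction| = sqrt(3755.25) = 61.2801
Distance = 333.15/sqrt(3755.25) = 5.4365

5.4365


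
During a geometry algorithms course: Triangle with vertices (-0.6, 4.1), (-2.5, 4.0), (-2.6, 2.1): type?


Side lengths squared: AB^2=3.62, BC^2=3.62, CA^2=8
Sorted: [3.62, 3.62, 8]
By sides: Isosceles, By angles: Obtuse

Isosceles, Obtuse


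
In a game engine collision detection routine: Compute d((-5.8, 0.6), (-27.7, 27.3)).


dx=-21.9, dy=26.7
d^2 = (-21.9)^2 + 26.7^2 = 1192.5
d = sqrt(1192.5) = 34.5326

34.5326


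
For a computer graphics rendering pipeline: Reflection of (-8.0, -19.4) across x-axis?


Reflection over x-axis: (x,y) -> (x,-y)
(-8, -19.4) -> (-8, 19.4)

(-8, 19.4)


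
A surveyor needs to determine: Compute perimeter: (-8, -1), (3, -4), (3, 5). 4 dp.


Sides: (-8, -1)->(3, -4): sqrt(130) = 11.401754, (3, -4)->(3, 5): sqrt(81) = 9, (3, 5)->(-8, -1): sqrt(157) = 12.529964
Sum = 32.931718
Perimeter = 32.9317

32.9317


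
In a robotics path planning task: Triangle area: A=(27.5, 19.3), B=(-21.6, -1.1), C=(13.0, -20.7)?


Area = |x_A(y_B-y_C) + x_B(y_C-y_A) + x_C(y_A-y_B)|/2
= |539 + 864 + 265.2|/2
= 1668.2/2 = 834.1

834.1


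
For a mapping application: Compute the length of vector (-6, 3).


|u| = sqrt((-6)^2 + 3^2) = sqrt(45) = 6.7082

6.7082


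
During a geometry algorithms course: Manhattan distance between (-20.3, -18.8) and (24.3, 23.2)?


|(-20.3)-24.3| + |(-18.8)-23.2| = 44.6 + 42 = 86.6

86.6


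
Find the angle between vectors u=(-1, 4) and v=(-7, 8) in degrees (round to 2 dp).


u.v = 39, |u| = sqrt(17) = 4.1231, |v| = sqrt(113) = 10.6301
cos(theta) = u.v/(|u||v|) = 39/sqrt(1921) = 0.889817
theta = acos(0.889817) = 27.15 degrees

27.15 degrees


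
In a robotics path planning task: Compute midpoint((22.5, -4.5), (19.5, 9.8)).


M = ((22.5+19.5)/2, ((-4.5)+9.8)/2)
= (21, 2.65)

(21, 2.65)


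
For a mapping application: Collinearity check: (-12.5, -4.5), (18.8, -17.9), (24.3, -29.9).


Cross product: (18.8-(-12.5))*((-29.9)-(-4.5)) - ((-17.9)-(-4.5))*(24.3-(-12.5))
= -301.9

No, not collinear


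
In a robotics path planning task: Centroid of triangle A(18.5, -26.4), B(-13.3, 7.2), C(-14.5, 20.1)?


Centroid = ((x_A+x_B+x_C)/3, (y_A+y_B+y_C)/3)
= ((18.5+(-13.3)+(-14.5))/3, ((-26.4)+7.2+20.1)/3)
= (-3.1, 0.3)

(-3.1, 0.3)


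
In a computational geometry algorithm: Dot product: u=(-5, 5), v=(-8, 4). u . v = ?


u . v = u_x*v_x + u_y*v_y = (-5)*(-8) + 5*4
= 40 + 20 = 60

60


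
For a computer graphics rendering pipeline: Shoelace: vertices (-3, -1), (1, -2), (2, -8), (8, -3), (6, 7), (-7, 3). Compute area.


Shoelace sum: ((-3)*(-2) - 1*(-1)) + (1*(-8) - 2*(-2)) + (2*(-3) - 8*(-8)) + (8*7 - 6*(-3)) + (6*3 - (-7)*7) + ((-7)*(-1) - (-3)*3)
= 218
Area = |218|/2 = 109

109


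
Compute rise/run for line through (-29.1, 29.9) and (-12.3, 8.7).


slope = (y2-y1)/(x2-x1) = (8.7-29.9)/((-12.3)-(-29.1)) = (-21.2)/16.8 = -1.2619

-1.2619


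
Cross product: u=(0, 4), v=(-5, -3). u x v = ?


u x v = u_x*v_y - u_y*v_x = 0*(-3) - 4*(-5)
= 0 - (-20) = 20

20


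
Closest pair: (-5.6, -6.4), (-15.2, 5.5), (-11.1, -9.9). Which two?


d(P0,P1) = 15.2895, d(P0,P2) = 6.5192, d(P1,P2) = 15.9364
Closest: P0 and P2

Closest pair: (-5.6, -6.4) and (-11.1, -9.9), distance = 6.5192


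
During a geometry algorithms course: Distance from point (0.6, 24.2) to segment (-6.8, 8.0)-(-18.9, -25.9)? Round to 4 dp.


Project P onto AB: t = 0 (clamped to [0,1])
Closest point on segment: (-6.8, 8)
Distance: 17.8101

17.8101


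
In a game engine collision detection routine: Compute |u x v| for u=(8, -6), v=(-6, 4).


|u x v| = |8*4 - (-6)*(-6)|
= |32 - 36| = 4

4


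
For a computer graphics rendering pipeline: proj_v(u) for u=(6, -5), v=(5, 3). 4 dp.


u.v = 15, |v| = sqrt(34) = 5.831
Scalar projection = u.v / |v| = 15 / sqrt(34) = 2.5725

2.5725


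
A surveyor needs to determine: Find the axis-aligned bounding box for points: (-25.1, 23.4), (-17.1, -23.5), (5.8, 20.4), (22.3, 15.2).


x range: [-25.1, 22.3]
y range: [-23.5, 23.4]
Bounding box: (-25.1,-23.5) to (22.3,23.4)

(-25.1,-23.5) to (22.3,23.4)


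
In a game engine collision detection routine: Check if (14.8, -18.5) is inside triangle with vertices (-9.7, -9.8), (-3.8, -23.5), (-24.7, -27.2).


Cross products: AB x AP = 284.32, BC x BP = -35.68, CA x CP = -556.8
All same sign? no

No, outside


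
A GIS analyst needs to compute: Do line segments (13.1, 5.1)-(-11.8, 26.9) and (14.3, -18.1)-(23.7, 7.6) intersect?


Cross products: d1=248.92, d2=1093.77, d3=551.52, d4=-293.33
d1*d2 < 0 and d3*d4 < 0? no

No, they don't intersect


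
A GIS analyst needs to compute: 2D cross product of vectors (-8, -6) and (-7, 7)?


u x v = u_x*v_y - u_y*v_x = (-8)*7 - (-6)*(-7)
= (-56) - 42 = -98

-98


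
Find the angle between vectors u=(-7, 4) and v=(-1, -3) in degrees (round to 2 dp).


u.v = -5, |u| = sqrt(65) = 8.0623, |v| = sqrt(10) = 3.1623
cos(theta) = u.v/(|u||v|) = -5/sqrt(650) = -0.196116
theta = acos(-0.196116) = 101.31 degrees

101.31 degrees


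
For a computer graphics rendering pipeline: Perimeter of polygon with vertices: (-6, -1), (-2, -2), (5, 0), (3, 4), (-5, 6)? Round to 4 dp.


Sides: (-6, -1)->(-2, -2): sqrt(17) = 4.123106, (-2, -2)->(5, 0): sqrt(53) = 7.28011, (5, 0)->(3, 4): sqrt(20) = 4.472136, (3, 4)->(-5, 6): sqrt(68) = 8.246211, (-5, 6)->(-6, -1): sqrt(50) = 7.071068
Sum = 31.192631
Perimeter = 31.1926

31.1926


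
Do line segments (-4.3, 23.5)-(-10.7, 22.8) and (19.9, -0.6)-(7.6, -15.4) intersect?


Cross products: d1=-654.59, d2=-740.7, d3=171.18, d4=257.29
d1*d2 < 0 and d3*d4 < 0? no

No, they don't intersect


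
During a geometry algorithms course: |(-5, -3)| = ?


|u| = sqrt((-5)^2 + (-3)^2) = sqrt(34) = 5.831

5.831


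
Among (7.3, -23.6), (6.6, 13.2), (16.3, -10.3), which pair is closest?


d(P0,P1) = 36.8067, d(P0,P2) = 16.059, d(P1,P2) = 25.4232
Closest: P0 and P2

Closest pair: (7.3, -23.6) and (16.3, -10.3), distance = 16.059


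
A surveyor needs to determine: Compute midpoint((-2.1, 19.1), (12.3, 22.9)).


M = (((-2.1)+12.3)/2, (19.1+22.9)/2)
= (5.1, 21)

(5.1, 21)


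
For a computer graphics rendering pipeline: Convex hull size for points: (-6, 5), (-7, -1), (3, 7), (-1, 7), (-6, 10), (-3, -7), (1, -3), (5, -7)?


Convex hull vertices (CCW): (-7, -1), (-3, -7), (5, -7), (3, 7), (-6, 10)
Count = 5

5


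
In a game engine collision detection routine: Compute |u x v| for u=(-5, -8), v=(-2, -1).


|u x v| = |(-5)*(-1) - (-8)*(-2)|
= |5 - 16| = 11

11


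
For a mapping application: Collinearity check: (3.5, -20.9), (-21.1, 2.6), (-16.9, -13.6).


Cross product: ((-21.1)-3.5)*((-13.6)-(-20.9)) - (2.6-(-20.9))*((-16.9)-3.5)
= 299.82

No, not collinear


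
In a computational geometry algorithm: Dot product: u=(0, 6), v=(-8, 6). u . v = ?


u . v = u_x*v_x + u_y*v_y = 0*(-8) + 6*6
= 0 + 36 = 36

36


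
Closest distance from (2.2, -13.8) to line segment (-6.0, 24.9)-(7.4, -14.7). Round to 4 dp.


Project P onto AB: t = 0.9397 (clamped to [0,1])
Closest point on segment: (6.5925, -12.3136)
Distance: 4.6372

4.6372


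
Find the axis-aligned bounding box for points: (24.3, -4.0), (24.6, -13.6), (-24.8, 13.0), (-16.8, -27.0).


x range: [-24.8, 24.6]
y range: [-27, 13]
Bounding box: (-24.8,-27) to (24.6,13)

(-24.8,-27) to (24.6,13)


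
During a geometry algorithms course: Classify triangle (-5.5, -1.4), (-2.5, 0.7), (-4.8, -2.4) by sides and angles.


Side lengths squared: AB^2=13.41, BC^2=14.9, CA^2=1.49
Sorted: [1.49, 13.41, 14.9]
By sides: Scalene, By angles: Right

Scalene, Right


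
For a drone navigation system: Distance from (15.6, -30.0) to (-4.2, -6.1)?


dx=-19.8, dy=23.9
d^2 = (-19.8)^2 + 23.9^2 = 963.25
d = sqrt(963.25) = 31.0363

31.0363


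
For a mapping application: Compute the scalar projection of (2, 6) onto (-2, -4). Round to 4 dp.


u.v = -28, |v| = sqrt(20) = 4.4721
Scalar projection = u.v / |v| = -28 / sqrt(20) = -6.261

-6.261


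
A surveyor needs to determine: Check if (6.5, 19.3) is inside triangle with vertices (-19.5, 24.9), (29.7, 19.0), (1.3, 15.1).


Cross products: AB x AP = -122.12, BC x BP = -99, CA x CP = -138.32
All same sign? yes

Yes, inside


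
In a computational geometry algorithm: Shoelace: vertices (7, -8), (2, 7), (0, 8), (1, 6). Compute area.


Shoelace sum: (7*7 - 2*(-8)) + (2*8 - 0*7) + (0*6 - 1*8) + (1*(-8) - 7*6)
= 23
Area = |23|/2 = 11.5

11.5


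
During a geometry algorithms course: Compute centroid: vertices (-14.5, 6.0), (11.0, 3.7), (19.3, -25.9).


Centroid = ((x_A+x_B+x_C)/3, (y_A+y_B+y_C)/3)
= (((-14.5)+11+19.3)/3, (6+3.7+(-25.9))/3)
= (5.2667, -5.4)

(5.2667, -5.4)


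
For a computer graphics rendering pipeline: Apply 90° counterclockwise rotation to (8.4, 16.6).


90° CCW: (x,y) -> (-y, x)
(8.4,16.6) -> (-16.6, 8.4)

(-16.6, 8.4)


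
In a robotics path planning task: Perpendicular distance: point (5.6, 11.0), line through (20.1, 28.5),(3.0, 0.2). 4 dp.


|cross product| = 111.1
|line direction| = sqrt(1093.3) = 33.0651
Distance = 111.1/sqrt(1093.3) = 3.36

3.36


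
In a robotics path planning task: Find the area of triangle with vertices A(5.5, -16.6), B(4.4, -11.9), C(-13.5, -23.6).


Area = |x_A(y_B-y_C) + x_B(y_C-y_A) + x_C(y_A-y_B)|/2
= |64.35 + (-30.8) + 63.45|/2
= 97/2 = 48.5

48.5


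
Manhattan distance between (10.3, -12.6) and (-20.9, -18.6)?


|10.3-(-20.9)| + |(-12.6)-(-18.6)| = 31.2 + 6 = 37.2

37.2


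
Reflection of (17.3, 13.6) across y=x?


Reflection over y=x: (x,y) -> (y,x)
(17.3, 13.6) -> (13.6, 17.3)

(13.6, 17.3)


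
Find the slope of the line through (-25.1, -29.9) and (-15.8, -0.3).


slope = (y2-y1)/(x2-x1) = ((-0.3)-(-29.9))/((-15.8)-(-25.1)) = 29.6/9.3 = 3.1828

3.1828


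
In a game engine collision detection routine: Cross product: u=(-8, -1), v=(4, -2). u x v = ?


u x v = u_x*v_y - u_y*v_x = (-8)*(-2) - (-1)*4
= 16 - (-4) = 20

20


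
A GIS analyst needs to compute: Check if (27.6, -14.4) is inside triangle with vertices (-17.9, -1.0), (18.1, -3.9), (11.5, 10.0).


Cross products: AB x AP = -350.45, BC x BP = -62.75, CA x CP = 894.46
All same sign? no

No, outside


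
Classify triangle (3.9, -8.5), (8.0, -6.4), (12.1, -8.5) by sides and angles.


Side lengths squared: AB^2=21.22, BC^2=21.22, CA^2=67.24
Sorted: [21.22, 21.22, 67.24]
By sides: Isosceles, By angles: Obtuse

Isosceles, Obtuse


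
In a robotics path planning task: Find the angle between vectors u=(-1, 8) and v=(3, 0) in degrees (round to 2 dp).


u.v = -3, |u| = sqrt(65) = 8.0623, |v| = sqrt(9) = 3
cos(theta) = u.v/(|u||v|) = -3/sqrt(585) = -0.124035
theta = acos(-0.124035) = 97.13 degrees

97.13 degrees


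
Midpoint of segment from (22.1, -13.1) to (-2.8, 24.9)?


M = ((22.1+(-2.8))/2, ((-13.1)+24.9)/2)
= (9.65, 5.9)

(9.65, 5.9)


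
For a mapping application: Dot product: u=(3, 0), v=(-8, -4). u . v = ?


u . v = u_x*v_x + u_y*v_y = 3*(-8) + 0*(-4)
= (-24) + 0 = -24

-24


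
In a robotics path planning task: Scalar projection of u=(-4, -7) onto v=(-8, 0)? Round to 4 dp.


u.v = 32, |v| = sqrt(64) = 8
Scalar projection = u.v / |v| = 32 / sqrt(64) = 4

4


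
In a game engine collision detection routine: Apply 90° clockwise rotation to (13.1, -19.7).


90° CW: (x,y) -> (y, -x)
(13.1,-19.7) -> (-19.7, -13.1)

(-19.7, -13.1)


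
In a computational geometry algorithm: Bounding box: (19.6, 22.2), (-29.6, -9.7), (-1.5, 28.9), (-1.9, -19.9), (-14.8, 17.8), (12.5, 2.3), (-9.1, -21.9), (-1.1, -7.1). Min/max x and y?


x range: [-29.6, 19.6]
y range: [-21.9, 28.9]
Bounding box: (-29.6,-21.9) to (19.6,28.9)

(-29.6,-21.9) to (19.6,28.9)


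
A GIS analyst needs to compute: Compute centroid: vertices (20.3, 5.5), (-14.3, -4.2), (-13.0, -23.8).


Centroid = ((x_A+x_B+x_C)/3, (y_A+y_B+y_C)/3)
= ((20.3+(-14.3)+(-13))/3, (5.5+(-4.2)+(-23.8))/3)
= (-2.3333, -7.5)

(-2.3333, -7.5)


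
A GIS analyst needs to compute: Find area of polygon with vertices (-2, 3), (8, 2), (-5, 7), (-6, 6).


Shoelace sum: ((-2)*2 - 8*3) + (8*7 - (-5)*2) + ((-5)*6 - (-6)*7) + ((-6)*3 - (-2)*6)
= 44
Area = |44|/2 = 22

22


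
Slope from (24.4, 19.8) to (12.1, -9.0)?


slope = (y2-y1)/(x2-x1) = ((-9)-19.8)/(12.1-24.4) = (-28.8)/(-12.3) = 2.3415

2.3415


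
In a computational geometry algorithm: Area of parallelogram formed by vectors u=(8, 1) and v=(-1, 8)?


|u x v| = |8*8 - 1*(-1)|
= |64 - (-1)| = 65

65


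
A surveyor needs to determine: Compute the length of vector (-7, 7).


|u| = sqrt((-7)^2 + 7^2) = sqrt(98) = 9.8995

9.8995


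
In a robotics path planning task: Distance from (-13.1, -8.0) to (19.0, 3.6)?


dx=32.1, dy=11.6
d^2 = 32.1^2 + 11.6^2 = 1164.97
d = sqrt(1164.97) = 34.1317

34.1317


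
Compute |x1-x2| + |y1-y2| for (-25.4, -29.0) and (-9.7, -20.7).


|(-25.4)-(-9.7)| + |(-29)-(-20.7)| = 15.7 + 8.3 = 24

24


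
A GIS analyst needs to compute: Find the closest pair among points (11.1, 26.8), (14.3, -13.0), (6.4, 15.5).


d(P0,P1) = 39.9284, d(P0,P2) = 12.2385, d(P1,P2) = 29.5747
Closest: P0 and P2

Closest pair: (11.1, 26.8) and (6.4, 15.5), distance = 12.2385


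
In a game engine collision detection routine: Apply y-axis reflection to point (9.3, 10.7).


Reflection over y-axis: (x,y) -> (-x,y)
(9.3, 10.7) -> (-9.3, 10.7)

(-9.3, 10.7)


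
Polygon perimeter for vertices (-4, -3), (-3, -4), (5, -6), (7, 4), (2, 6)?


Sides: (-4, -3)->(-3, -4): sqrt(2) = 1.414214, (-3, -4)->(5, -6): sqrt(68) = 8.246211, (5, -6)->(7, 4): sqrt(104) = 10.198039, (7, 4)->(2, 6): sqrt(29) = 5.385165, (2, 6)->(-4, -3): sqrt(117) = 10.816654
Sum = 36.060283
Perimeter = 36.0603

36.0603


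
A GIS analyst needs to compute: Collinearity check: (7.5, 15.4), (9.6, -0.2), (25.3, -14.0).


Cross product: (9.6-7.5)*((-14)-15.4) - ((-0.2)-15.4)*(25.3-7.5)
= 215.94

No, not collinear


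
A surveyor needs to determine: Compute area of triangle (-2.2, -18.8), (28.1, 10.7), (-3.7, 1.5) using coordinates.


Area = |x_A(y_B-y_C) + x_B(y_C-y_A) + x_C(y_A-y_B)|/2
= |(-20.24) + 570.43 + 109.15|/2
= 659.34/2 = 329.67

329.67


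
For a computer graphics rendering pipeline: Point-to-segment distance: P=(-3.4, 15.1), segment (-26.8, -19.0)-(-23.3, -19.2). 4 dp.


Project P onto AB: t = 1 (clamped to [0,1])
Closest point on segment: (-23.3, -19.2)
Distance: 39.6548

39.6548


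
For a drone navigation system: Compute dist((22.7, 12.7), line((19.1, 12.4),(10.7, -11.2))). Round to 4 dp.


|cross product| = 82.44
|line direction| = sqrt(627.52) = 25.0503
Distance = 82.44/sqrt(627.52) = 3.291

3.291


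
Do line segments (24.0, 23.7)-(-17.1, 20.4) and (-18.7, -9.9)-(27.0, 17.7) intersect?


Cross products: d1=357, d2=1340.55, d3=1240.05, d4=256.5
d1*d2 < 0 and d3*d4 < 0? no

No, they don't intersect


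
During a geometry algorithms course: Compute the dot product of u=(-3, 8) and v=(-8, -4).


u . v = u_x*v_x + u_y*v_y = (-3)*(-8) + 8*(-4)
= 24 + (-32) = -8

-8


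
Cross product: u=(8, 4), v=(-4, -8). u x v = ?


u x v = u_x*v_y - u_y*v_x = 8*(-8) - 4*(-4)
= (-64) - (-16) = -48

-48


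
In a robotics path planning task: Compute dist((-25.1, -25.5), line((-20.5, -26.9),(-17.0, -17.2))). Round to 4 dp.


|cross product| = 49.52
|line direction| = sqrt(106.34) = 10.3121
Distance = 49.52/sqrt(106.34) = 4.8021

4.8021


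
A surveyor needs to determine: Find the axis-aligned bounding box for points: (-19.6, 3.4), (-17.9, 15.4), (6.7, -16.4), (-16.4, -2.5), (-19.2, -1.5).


x range: [-19.6, 6.7]
y range: [-16.4, 15.4]
Bounding box: (-19.6,-16.4) to (6.7,15.4)

(-19.6,-16.4) to (6.7,15.4)


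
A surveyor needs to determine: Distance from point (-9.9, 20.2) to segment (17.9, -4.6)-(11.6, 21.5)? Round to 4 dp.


Project P onto AB: t = 1 (clamped to [0,1])
Closest point on segment: (11.6, 21.5)
Distance: 21.5393

21.5393


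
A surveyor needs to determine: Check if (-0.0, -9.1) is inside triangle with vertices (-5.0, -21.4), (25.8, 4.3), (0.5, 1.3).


Cross products: AB x AP = 250.34, BC x BP = 261.62, CA x CP = 45.85
All same sign? yes

Yes, inside


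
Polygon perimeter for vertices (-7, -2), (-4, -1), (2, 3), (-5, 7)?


Sides: (-7, -2)->(-4, -1): sqrt(10) = 3.162278, (-4, -1)->(2, 3): sqrt(52) = 7.211103, (2, 3)->(-5, 7): sqrt(65) = 8.062258, (-5, 7)->(-7, -2): sqrt(85) = 9.219544
Sum = 27.655183
Perimeter = 27.6552

27.6552


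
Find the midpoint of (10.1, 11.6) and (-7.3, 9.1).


M = ((10.1+(-7.3))/2, (11.6+9.1)/2)
= (1.4, 10.35)

(1.4, 10.35)


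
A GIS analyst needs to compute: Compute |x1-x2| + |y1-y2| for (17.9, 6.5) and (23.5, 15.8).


|17.9-23.5| + |6.5-15.8| = 5.6 + 9.3 = 14.9

14.9


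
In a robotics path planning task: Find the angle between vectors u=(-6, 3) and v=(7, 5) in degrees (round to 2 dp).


u.v = -27, |u| = sqrt(45) = 6.7082, |v| = sqrt(74) = 8.6023
cos(theta) = u.v/(|u||v|) = -27/sqrt(3330) = -0.467888
theta = acos(-0.467888) = 117.9 degrees

117.9 degrees


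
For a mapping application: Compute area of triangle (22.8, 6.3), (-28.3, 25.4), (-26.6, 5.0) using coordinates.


Area = |x_A(y_B-y_C) + x_B(y_C-y_A) + x_C(y_A-y_B)|/2
= |465.12 + 36.79 + 508.06|/2
= 1009.97/2 = 504.985

504.985


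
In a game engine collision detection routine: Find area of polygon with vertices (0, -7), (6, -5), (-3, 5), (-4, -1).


Shoelace sum: (0*(-5) - 6*(-7)) + (6*5 - (-3)*(-5)) + ((-3)*(-1) - (-4)*5) + ((-4)*(-7) - 0*(-1))
= 108
Area = |108|/2 = 54

54


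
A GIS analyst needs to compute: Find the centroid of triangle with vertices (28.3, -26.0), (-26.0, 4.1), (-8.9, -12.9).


Centroid = ((x_A+x_B+x_C)/3, (y_A+y_B+y_C)/3)
= ((28.3+(-26)+(-8.9))/3, ((-26)+4.1+(-12.9))/3)
= (-2.2, -11.6)

(-2.2, -11.6)


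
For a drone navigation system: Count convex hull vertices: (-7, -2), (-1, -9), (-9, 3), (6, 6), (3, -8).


Convex hull vertices (CCW): (-9, 3), (-7, -2), (-1, -9), (3, -8), (6, 6)
Count = 5

5


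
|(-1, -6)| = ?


|u| = sqrt((-1)^2 + (-6)^2) = sqrt(37) = 6.0828

6.0828


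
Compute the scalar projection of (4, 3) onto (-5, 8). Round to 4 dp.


u.v = 4, |v| = sqrt(89) = 9.434
Scalar projection = u.v / |v| = 4 / sqrt(89) = 0.424

0.424


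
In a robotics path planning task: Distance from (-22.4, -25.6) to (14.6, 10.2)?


dx=37, dy=35.8
d^2 = 37^2 + 35.8^2 = 2650.64
d = sqrt(2650.64) = 51.4844

51.4844


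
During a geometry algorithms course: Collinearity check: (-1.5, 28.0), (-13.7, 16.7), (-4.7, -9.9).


Cross product: ((-13.7)-(-1.5))*((-9.9)-28) - (16.7-28)*((-4.7)-(-1.5))
= 426.22

No, not collinear


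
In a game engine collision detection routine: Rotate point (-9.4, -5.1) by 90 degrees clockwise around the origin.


90° CW: (x,y) -> (y, -x)
(-9.4,-5.1) -> (-5.1, 9.4)

(-5.1, 9.4)


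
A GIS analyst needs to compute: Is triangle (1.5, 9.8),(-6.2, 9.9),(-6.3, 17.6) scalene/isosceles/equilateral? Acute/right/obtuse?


Side lengths squared: AB^2=59.3, BC^2=59.3, CA^2=121.68
Sorted: [59.3, 59.3, 121.68]
By sides: Isosceles, By angles: Obtuse

Isosceles, Obtuse


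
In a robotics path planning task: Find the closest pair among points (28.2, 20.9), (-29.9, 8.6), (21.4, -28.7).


d(P0,P1) = 59.3877, d(P0,P2) = 50.064, d(P1,P2) = 63.427
Closest: P0 and P2

Closest pair: (28.2, 20.9) and (21.4, -28.7), distance = 50.064


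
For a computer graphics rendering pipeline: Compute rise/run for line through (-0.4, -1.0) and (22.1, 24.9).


slope = (y2-y1)/(x2-x1) = (24.9-(-1))/(22.1-(-0.4)) = 25.9/22.5 = 1.1511

1.1511


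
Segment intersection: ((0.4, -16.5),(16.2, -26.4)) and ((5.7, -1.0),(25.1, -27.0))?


Cross products: d1=-438.5, d2=-219.76, d3=297.37, d4=78.63
d1*d2 < 0 and d3*d4 < 0? no

No, they don't intersect


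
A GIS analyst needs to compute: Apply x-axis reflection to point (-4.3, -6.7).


Reflection over x-axis: (x,y) -> (x,-y)
(-4.3, -6.7) -> (-4.3, 6.7)

(-4.3, 6.7)


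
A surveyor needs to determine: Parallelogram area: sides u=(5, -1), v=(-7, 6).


|u x v| = |5*6 - (-1)*(-7)|
= |30 - 7| = 23

23


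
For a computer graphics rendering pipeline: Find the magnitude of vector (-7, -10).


|u| = sqrt((-7)^2 + (-10)^2) = sqrt(149) = 12.2066

12.2066


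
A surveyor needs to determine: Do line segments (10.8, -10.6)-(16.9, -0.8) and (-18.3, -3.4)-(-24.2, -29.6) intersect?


Cross products: d1=804.9, d2=906.9, d3=329.1, d4=227.1
d1*d2 < 0 and d3*d4 < 0? no

No, they don't intersect


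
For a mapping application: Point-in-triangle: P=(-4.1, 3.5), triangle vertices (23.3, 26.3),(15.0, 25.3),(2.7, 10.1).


Cross products: AB x AP = 161.84, BC x BP = -22.18, CA x CP = -25.8
All same sign? no

No, outside


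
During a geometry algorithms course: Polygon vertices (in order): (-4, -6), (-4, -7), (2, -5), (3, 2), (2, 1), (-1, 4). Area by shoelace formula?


Shoelace sum: ((-4)*(-7) - (-4)*(-6)) + ((-4)*(-5) - 2*(-7)) + (2*2 - 3*(-5)) + (3*1 - 2*2) + (2*4 - (-1)*1) + ((-1)*(-6) - (-4)*4)
= 87
Area = |87|/2 = 43.5

43.5


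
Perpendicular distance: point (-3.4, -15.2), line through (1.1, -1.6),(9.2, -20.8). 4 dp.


|cross product| = 196.56
|line direction| = sqrt(434.25) = 20.8387
Distance = 196.56/sqrt(434.25) = 9.4325

9.4325


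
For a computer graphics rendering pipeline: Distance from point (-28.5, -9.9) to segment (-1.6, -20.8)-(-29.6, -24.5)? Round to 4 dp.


Project P onto AB: t = 0.8937 (clamped to [0,1])
Closest point on segment: (-26.6227, -24.1066)
Distance: 14.3301

14.3301


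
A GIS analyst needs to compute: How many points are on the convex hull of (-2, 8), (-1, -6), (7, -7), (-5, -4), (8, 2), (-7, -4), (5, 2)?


Convex hull vertices (CCW): (-7, -4), (-1, -6), (7, -7), (8, 2), (-2, 8)
Count = 5

5


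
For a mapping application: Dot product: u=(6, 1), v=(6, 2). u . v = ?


u . v = u_x*v_x + u_y*v_y = 6*6 + 1*2
= 36 + 2 = 38

38


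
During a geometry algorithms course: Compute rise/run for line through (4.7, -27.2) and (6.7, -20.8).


slope = (y2-y1)/(x2-x1) = ((-20.8)-(-27.2))/(6.7-4.7) = 6.4/2 = 3.2

3.2


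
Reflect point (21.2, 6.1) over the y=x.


Reflection over y=x: (x,y) -> (y,x)
(21.2, 6.1) -> (6.1, 21.2)

(6.1, 21.2)


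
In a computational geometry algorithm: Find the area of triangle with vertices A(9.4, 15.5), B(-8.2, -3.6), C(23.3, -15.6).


Area = |x_A(y_B-y_C) + x_B(y_C-y_A) + x_C(y_A-y_B)|/2
= |112.8 + 255.02 + 445.03|/2
= 812.85/2 = 406.425

406.425


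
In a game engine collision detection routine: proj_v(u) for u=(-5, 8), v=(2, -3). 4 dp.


u.v = -34, |v| = sqrt(13) = 3.6056
Scalar projection = u.v / |v| = -34 / sqrt(13) = -9.4299

-9.4299


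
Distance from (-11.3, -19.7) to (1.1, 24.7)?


dx=12.4, dy=44.4
d^2 = 12.4^2 + 44.4^2 = 2125.12
d = sqrt(2125.12) = 46.099

46.099


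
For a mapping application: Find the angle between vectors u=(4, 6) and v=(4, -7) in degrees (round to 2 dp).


u.v = -26, |u| = sqrt(52) = 7.2111, |v| = sqrt(65) = 8.0623
cos(theta) = u.v/(|u||v|) = -26/sqrt(3380) = -0.447214
theta = acos(-0.447214) = 116.57 degrees

116.57 degrees


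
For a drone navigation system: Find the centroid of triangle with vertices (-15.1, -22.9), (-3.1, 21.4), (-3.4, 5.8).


Centroid = ((x_A+x_B+x_C)/3, (y_A+y_B+y_C)/3)
= (((-15.1)+(-3.1)+(-3.4))/3, ((-22.9)+21.4+5.8)/3)
= (-7.2, 1.4333)

(-7.2, 1.4333)


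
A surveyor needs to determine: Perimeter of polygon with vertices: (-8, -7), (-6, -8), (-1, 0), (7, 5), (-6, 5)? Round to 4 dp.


Sides: (-8, -7)->(-6, -8): sqrt(5) = 2.236068, (-6, -8)->(-1, 0): sqrt(89) = 9.433981, (-1, 0)->(7, 5): sqrt(89) = 9.433981, (7, 5)->(-6, 5): sqrt(169) = 13, (-6, 5)->(-8, -7): sqrt(148) = 12.165525
Sum = 46.269555
Perimeter = 46.2696

46.2696


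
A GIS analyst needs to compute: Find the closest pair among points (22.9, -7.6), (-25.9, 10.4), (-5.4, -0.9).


d(P0,P1) = 52.0138, d(P0,P2) = 29.0823, d(P1,P2) = 23.4081
Closest: P1 and P2

Closest pair: (-25.9, 10.4) and (-5.4, -0.9), distance = 23.4081


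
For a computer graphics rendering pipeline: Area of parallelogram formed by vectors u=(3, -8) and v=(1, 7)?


|u x v| = |3*7 - (-8)*1|
= |21 - (-8)| = 29

29


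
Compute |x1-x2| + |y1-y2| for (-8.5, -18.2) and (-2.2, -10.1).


|(-8.5)-(-2.2)| + |(-18.2)-(-10.1)| = 6.3 + 8.1 = 14.4

14.4


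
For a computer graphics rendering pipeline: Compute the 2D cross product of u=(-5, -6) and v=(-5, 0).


u x v = u_x*v_y - u_y*v_x = (-5)*0 - (-6)*(-5)
= 0 - 30 = -30

-30


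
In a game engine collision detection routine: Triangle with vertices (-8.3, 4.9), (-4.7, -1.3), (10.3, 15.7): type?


Side lengths squared: AB^2=51.4, BC^2=514, CA^2=462.6
Sorted: [51.4, 462.6, 514]
By sides: Scalene, By angles: Right

Scalene, Right


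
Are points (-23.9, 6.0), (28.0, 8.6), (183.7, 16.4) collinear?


Cross product: (28-(-23.9))*(16.4-6) - (8.6-6)*(183.7-(-23.9))
= 0

Yes, collinear


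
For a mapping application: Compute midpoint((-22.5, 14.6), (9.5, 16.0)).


M = (((-22.5)+9.5)/2, (14.6+16)/2)
= (-6.5, 15.3)

(-6.5, 15.3)


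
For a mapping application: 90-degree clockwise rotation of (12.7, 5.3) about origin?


90° CW: (x,y) -> (y, -x)
(12.7,5.3) -> (5.3, -12.7)

(5.3, -12.7)


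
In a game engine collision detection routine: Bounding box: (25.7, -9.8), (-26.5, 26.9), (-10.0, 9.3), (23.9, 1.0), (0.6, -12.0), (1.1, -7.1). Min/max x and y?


x range: [-26.5, 25.7]
y range: [-12, 26.9]
Bounding box: (-26.5,-12) to (25.7,26.9)

(-26.5,-12) to (25.7,26.9)


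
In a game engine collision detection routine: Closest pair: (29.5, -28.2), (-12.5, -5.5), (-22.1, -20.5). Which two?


d(P0,P1) = 47.7419, d(P0,P2) = 52.1714, d(P1,P2) = 17.809
Closest: P1 and P2

Closest pair: (-12.5, -5.5) and (-22.1, -20.5), distance = 17.809


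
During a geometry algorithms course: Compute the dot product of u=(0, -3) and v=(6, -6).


u . v = u_x*v_x + u_y*v_y = 0*6 + (-3)*(-6)
= 0 + 18 = 18

18


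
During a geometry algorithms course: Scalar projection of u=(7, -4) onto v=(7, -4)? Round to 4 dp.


u.v = 65, |v| = sqrt(65) = 8.0623
Scalar projection = u.v / |v| = 65 / sqrt(65) = 8.0623

8.0623


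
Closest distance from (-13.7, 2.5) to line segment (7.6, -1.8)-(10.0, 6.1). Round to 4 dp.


Project P onto AB: t = 0 (clamped to [0,1])
Closest point on segment: (7.6, -1.8)
Distance: 21.7297

21.7297


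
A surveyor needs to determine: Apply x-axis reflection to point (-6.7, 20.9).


Reflection over x-axis: (x,y) -> (x,-y)
(-6.7, 20.9) -> (-6.7, -20.9)

(-6.7, -20.9)


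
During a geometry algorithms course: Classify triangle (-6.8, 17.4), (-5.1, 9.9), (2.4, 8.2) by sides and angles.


Side lengths squared: AB^2=59.14, BC^2=59.14, CA^2=169.28
Sorted: [59.14, 59.14, 169.28]
By sides: Isosceles, By angles: Obtuse

Isosceles, Obtuse


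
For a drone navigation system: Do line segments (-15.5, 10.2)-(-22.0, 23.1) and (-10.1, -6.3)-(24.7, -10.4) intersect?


Cross products: d1=552.06, d2=974.33, d3=37.59, d4=-384.68
d1*d2 < 0 and d3*d4 < 0? no

No, they don't intersect


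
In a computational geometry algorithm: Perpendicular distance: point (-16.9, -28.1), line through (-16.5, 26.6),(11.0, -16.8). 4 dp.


|cross product| = 1521.61
|line direction| = sqrt(2639.81) = 51.3791
Distance = 1521.61/sqrt(2639.81) = 29.6154

29.6154


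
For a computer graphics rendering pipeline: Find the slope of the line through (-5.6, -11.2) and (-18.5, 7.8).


slope = (y2-y1)/(x2-x1) = (7.8-(-11.2))/((-18.5)-(-5.6)) = 19/(-12.9) = -1.4729

-1.4729


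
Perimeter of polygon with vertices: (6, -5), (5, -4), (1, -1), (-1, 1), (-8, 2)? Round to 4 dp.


Sides: (6, -5)->(5, -4): sqrt(2) = 1.414214, (5, -4)->(1, -1): sqrt(25) = 5, (1, -1)->(-1, 1): sqrt(8) = 2.828427, (-1, 1)->(-8, 2): sqrt(50) = 7.071068, (-8, 2)->(6, -5): sqrt(245) = 15.652476
Sum = 31.966185
Perimeter = 31.9662

31.9662


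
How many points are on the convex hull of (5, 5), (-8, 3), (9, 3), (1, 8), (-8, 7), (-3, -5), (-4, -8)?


Convex hull vertices (CCW): (-8, 3), (-4, -8), (9, 3), (1, 8), (-8, 7)
Count = 5

5


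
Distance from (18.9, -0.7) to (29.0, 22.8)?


dx=10.1, dy=23.5
d^2 = 10.1^2 + 23.5^2 = 654.26
d = sqrt(654.26) = 25.5785

25.5785


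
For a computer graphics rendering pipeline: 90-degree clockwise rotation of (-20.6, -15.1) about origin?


90° CW: (x,y) -> (y, -x)
(-20.6,-15.1) -> (-15.1, 20.6)

(-15.1, 20.6)


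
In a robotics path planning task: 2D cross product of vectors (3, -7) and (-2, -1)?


u x v = u_x*v_y - u_y*v_x = 3*(-1) - (-7)*(-2)
= (-3) - 14 = -17

-17


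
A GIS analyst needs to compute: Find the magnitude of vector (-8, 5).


|u| = sqrt((-8)^2 + 5^2) = sqrt(89) = 9.434

9.434


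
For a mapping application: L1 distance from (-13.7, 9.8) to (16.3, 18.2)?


|(-13.7)-16.3| + |9.8-18.2| = 30 + 8.4 = 38.4

38.4


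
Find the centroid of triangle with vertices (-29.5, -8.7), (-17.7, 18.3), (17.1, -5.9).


Centroid = ((x_A+x_B+x_C)/3, (y_A+y_B+y_C)/3)
= (((-29.5)+(-17.7)+17.1)/3, ((-8.7)+18.3+(-5.9))/3)
= (-10.0333, 1.2333)

(-10.0333, 1.2333)


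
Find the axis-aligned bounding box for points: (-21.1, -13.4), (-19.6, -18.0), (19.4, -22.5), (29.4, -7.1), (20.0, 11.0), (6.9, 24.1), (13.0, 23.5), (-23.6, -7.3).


x range: [-23.6, 29.4]
y range: [-22.5, 24.1]
Bounding box: (-23.6,-22.5) to (29.4,24.1)

(-23.6,-22.5) to (29.4,24.1)


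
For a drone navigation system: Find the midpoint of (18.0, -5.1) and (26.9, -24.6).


M = ((18+26.9)/2, ((-5.1)+(-24.6))/2)
= (22.45, -14.85)

(22.45, -14.85)


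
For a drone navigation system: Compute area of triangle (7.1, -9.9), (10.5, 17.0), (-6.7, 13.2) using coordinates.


Area = |x_A(y_B-y_C) + x_B(y_C-y_A) + x_C(y_A-y_B)|/2
= |26.98 + 242.55 + 180.23|/2
= 449.76/2 = 224.88

224.88


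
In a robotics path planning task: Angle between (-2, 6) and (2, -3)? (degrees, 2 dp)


u.v = -22, |u| = sqrt(40) = 6.3246, |v| = sqrt(13) = 3.6056
cos(theta) = u.v/(|u||v|) = -22/sqrt(520) = -0.964764
theta = acos(-0.964764) = 164.74 degrees

164.74 degrees


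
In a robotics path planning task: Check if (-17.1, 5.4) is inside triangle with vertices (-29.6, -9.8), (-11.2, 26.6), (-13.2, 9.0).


Cross products: AB x AP = -175.32, BC x BP = -61.44, CA x CP = -14.28
All same sign? yes

Yes, inside


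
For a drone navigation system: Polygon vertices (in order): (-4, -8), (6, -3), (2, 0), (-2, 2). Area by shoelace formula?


Shoelace sum: ((-4)*(-3) - 6*(-8)) + (6*0 - 2*(-3)) + (2*2 - (-2)*0) + ((-2)*(-8) - (-4)*2)
= 94
Area = |94|/2 = 47

47


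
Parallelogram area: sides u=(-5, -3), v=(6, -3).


|u x v| = |(-5)*(-3) - (-3)*6|
= |15 - (-18)| = 33

33


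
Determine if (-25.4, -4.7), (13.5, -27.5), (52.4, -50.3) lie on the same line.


Cross product: (13.5-(-25.4))*((-50.3)-(-4.7)) - ((-27.5)-(-4.7))*(52.4-(-25.4))
= 0

Yes, collinear


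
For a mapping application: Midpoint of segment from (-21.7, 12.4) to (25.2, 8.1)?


M = (((-21.7)+25.2)/2, (12.4+8.1)/2)
= (1.75, 10.25)

(1.75, 10.25)


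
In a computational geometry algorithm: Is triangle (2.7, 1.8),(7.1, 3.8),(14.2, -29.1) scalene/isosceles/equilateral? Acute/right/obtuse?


Side lengths squared: AB^2=23.36, BC^2=1132.82, CA^2=1087.06
Sorted: [23.36, 1087.06, 1132.82]
By sides: Scalene, By angles: Obtuse

Scalene, Obtuse


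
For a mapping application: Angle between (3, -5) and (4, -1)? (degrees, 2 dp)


u.v = 17, |u| = sqrt(34) = 5.831, |v| = sqrt(17) = 4.1231
cos(theta) = u.v/(|u||v|) = 17/sqrt(578) = 0.707107
theta = acos(0.707107) = 45 degrees

45 degrees


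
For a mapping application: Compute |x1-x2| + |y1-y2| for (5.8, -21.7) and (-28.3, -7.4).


|5.8-(-28.3)| + |(-21.7)-(-7.4)| = 34.1 + 14.3 = 48.4

48.4


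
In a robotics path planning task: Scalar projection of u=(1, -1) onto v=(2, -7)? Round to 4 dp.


u.v = 9, |v| = sqrt(53) = 7.2801
Scalar projection = u.v / |v| = 9 / sqrt(53) = 1.2362

1.2362


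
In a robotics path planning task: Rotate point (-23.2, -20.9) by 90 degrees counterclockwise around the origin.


90° CCW: (x,y) -> (-y, x)
(-23.2,-20.9) -> (20.9, -23.2)

(20.9, -23.2)


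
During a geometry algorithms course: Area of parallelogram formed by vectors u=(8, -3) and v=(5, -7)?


|u x v| = |8*(-7) - (-3)*5|
= |(-56) - (-15)| = 41

41


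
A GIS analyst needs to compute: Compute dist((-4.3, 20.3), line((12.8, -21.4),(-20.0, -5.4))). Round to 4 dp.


|cross product| = 1094.16
|line direction| = sqrt(1331.84) = 36.4944
Distance = 1094.16/sqrt(1331.84) = 29.9816

29.9816
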